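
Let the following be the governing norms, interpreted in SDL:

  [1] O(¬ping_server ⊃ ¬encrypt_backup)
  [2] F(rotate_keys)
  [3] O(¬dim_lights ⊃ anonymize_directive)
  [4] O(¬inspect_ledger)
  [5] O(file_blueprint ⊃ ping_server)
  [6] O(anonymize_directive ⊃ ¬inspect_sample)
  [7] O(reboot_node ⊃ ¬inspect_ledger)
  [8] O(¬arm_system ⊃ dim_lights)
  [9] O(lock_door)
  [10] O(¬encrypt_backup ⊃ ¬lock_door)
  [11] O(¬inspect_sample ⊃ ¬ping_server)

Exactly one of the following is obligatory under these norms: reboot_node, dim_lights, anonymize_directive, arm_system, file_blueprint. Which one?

From premise 9 we have O(lock_door).
The contrapositive of premise 10 (O(¬encrypt_backup ⊃ ¬lock_door)) is O(lock_door ⊃ encrypt_backup), and O(lock_door) is already established, so O(encrypt_backup).
The contrapositive of premise 1 (O(¬ping_server ⊃ ¬encrypt_backup)) is O(encrypt_backup ⊃ ping_server), and O(encrypt_backup) is already established, so O(ping_server).
Premise 11 is O(¬inspect_sample ⊃ ¬ping_server); contrapositively O(ping_server ⊃ inspect_sample). Since O(ping_server) holds, K gives O(inspect_sample).
Premise 6 is O(anonymize_directive ⊃ ¬inspect_sample); contrapositively O(inspect_sample ⊃ ¬anonymize_directive). Since O(inspect_sample) holds, K gives O(¬anonymize_directive).
Premise 3 is O(¬dim_lights ⊃ anonymize_directive); contrapositively O(¬anonymize_directive ⊃ dim_lights). Since O(¬anonymize_directive) holds, K gives O(dim_lights).
So O(dim_lights) holds — dim_lights is obligatory. None of the other listed options is made obligatory by any chain of premises.

dim_lights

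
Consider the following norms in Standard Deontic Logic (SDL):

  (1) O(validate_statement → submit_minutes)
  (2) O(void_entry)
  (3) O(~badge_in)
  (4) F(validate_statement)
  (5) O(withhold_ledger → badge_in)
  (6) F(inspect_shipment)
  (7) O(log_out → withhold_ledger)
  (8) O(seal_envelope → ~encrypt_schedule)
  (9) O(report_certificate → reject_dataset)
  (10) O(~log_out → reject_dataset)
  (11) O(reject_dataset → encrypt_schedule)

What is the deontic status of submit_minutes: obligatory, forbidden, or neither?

Neither

Premise 1 is O(validate_statement → submit_minutes), but O(validate_statement) is not derivable from the premises, so it does not yield O(submit_minutes).
No premise or chain of K-axiom applications forces O(submit_minutes), and none forces O(~submit_minutes). So submit_minutes is neither obligatory nor forbidden under these norms.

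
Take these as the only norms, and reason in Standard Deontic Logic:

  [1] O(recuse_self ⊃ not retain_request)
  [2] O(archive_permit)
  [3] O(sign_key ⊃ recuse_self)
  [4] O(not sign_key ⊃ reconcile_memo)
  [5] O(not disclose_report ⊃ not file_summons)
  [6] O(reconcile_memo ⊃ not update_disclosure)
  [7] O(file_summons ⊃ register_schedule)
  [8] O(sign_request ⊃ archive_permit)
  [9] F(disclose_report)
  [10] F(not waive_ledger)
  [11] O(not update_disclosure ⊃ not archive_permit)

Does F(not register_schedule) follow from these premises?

No

Premise 7 is O(file_summons ⊃ register_schedule), but O(file_summons) is not derivable from the premises, so it does not yield O(register_schedule).
No other premise forces O(register_schedule). An ideal world satisfying every premise can still have not register_schedule true, so F(not register_schedule) is not derivable.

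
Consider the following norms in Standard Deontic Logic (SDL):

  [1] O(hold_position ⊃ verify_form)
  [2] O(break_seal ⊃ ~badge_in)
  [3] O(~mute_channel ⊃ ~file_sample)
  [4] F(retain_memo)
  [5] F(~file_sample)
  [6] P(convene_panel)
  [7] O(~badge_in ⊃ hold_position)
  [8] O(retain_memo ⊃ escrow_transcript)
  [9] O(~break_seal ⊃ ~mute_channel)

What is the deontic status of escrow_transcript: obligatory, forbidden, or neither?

Premise 8 is O(retain_memo ⊃ escrow_transcript), but O(retain_memo) is not derivable from the premises, so it does not yield O(escrow_transcript).
No premise or chain of K-axiom applications forces O(escrow_transcript), and none forces O(~escrow_transcript). So escrow_transcript is neither obligatory nor forbidden under these norms.

Neither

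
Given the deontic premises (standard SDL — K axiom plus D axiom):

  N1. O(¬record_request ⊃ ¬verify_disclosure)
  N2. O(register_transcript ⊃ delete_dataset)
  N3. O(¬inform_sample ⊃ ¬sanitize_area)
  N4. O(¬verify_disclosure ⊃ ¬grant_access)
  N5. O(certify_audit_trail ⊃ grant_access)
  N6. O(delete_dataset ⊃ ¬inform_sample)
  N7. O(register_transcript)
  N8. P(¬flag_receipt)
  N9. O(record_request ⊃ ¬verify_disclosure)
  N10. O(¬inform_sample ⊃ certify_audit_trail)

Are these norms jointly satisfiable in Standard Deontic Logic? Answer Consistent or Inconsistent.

Inconsistent

By case analysis on record_request: premise 9 gives O(record_request ⊃ ¬verify_disclosure) and premise 1 gives O(¬record_request ⊃ ¬verify_disclosure), so O(¬verify_disclosure) either way.
From O(¬verify_disclosure) and premise 4, O(¬verify_disclosure ⊃ ¬grant_access), we obtain O(¬grant_access).
Premise 5 is O(certify_audit_trail ⊃ grant_access); contrapositively O(¬grant_access ⊃ ¬certify_audit_trail). Since O(¬grant_access) holds, K gives O(¬certify_audit_trail).
The contrapositive of premise 10 (O(¬inform_sample ⊃ certify_audit_trail)) is O(¬certify_audit_trail ⊃ inform_sample), and O(¬certify_audit_trail) is already established, so O(inform_sample).
Premise 6, O(delete_dataset ⊃ ¬inform_sample), contraposes to O(inform_sample ⊃ ¬delete_dataset); with O(inform_sample) we get O(¬delete_dataset).
Premise 2 is O(register_transcript ⊃ delete_dataset); contrapositively O(¬delete_dataset ⊃ ¬register_transcript). Since O(¬delete_dataset) holds, K gives O(¬register_transcript).
However, premise 7 gives O(register_transcript).
We now have both O(¬register_transcript) and O(register_transcript) — register_transcript is simultaneously obligatory and forbidden, violating the D-axiom.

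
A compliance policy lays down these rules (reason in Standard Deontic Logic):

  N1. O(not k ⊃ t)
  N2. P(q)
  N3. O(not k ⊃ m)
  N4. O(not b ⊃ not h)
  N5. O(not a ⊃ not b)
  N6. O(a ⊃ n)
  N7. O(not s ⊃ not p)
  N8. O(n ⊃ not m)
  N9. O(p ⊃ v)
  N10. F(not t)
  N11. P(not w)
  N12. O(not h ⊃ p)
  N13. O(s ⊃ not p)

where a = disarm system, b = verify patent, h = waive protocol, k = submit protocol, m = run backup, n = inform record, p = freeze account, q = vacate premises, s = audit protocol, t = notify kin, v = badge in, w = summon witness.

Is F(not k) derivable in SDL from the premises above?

Yes

Premises 13 and 7 are O(s ⊃ not p) and O(not s ⊃ not p); every ideal world satisfies s or not s, so in either case not p holds — hence O(not p).
Premise 12, O(not h ⊃ p), contraposes to O(not p ⊃ h); with O(not p) we get O(h).
The contrapositive of premise 4 (O(not b ⊃ not h)) is O(h ⊃ b), and O(h) is already established, so O(b).
The contrapositive of premise 5 (O(not a ⊃ not b)) is O(b ⊃ a), and O(b) is already established, so O(a).
With premise 6, O(a ⊃ n), the K-axiom yields O(n).
Premise 8 is O(n ⊃ not m); since O(n), deontic closure gives O(not m).
Premise 3, O(not k ⊃ m), contraposes to O(not m ⊃ k); with O(not m) we get O(k).
Premises 1, 2, 9, 10, 11 do not contribute to this derivation.
So O(k) holds, i.e. F(not k). The claim follows.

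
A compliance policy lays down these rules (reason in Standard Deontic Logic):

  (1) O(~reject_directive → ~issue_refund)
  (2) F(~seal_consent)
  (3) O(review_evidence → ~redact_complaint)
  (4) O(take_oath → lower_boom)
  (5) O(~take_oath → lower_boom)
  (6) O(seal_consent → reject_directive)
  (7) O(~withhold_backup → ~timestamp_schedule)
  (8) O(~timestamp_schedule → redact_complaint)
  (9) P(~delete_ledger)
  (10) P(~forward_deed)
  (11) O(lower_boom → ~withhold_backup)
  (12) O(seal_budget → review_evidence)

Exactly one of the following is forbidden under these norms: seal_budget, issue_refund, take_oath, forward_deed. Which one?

Premises 4 and 5 cover both cases: O(take_oath → lower_boom) and O(~take_oath → lower_boom). Since take_oath ∨ ~take_oath is a tautology, O(lower_boom) follows.
From O(lower_boom) and premise 11, O(lower_boom → ~withhold_backup), we obtain O(~withhold_backup).
From O(~withhold_backup) and premise 7, O(~withhold_backup → ~timestamp_schedule), we obtain O(~timestamp_schedule).
From O(~timestamp_schedule) and premise 8, O(~timestamp_schedule → redact_complaint), we obtain O(redact_complaint).
Premise 3, O(review_evidence → ~redact_complaint), contraposes to O(redact_complaint → ~review_evidence); with O(redact_complaint) we get O(~review_evidence).
The contrapositive of premise 12 (O(seal_budget → review_evidence)) is O(~review_evidence → ~seal_budget), and O(~review_evidence) is already established, so O(~seal_budget).
So O(~seal_budget) holds, i.e. seal_budget is forbidden. None of the other listed options is forbidden under the premises.

seal_budget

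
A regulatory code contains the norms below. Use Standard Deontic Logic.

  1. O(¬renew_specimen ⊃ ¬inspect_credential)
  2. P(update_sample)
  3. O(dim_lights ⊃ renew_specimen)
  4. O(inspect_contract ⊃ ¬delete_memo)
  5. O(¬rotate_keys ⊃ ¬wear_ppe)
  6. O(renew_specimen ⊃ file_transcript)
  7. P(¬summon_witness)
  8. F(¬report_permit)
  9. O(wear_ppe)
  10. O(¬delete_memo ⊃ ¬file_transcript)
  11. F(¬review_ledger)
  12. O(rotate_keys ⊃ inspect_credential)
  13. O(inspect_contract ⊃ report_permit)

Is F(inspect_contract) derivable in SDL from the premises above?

Yes

Premise 9 states O(wear_ppe) outright.
Premise 5 is O(¬rotate_keys ⊃ ¬wear_ppe); contrapositively O(wear_ppe ⊃ rotate_keys). Since O(wear_ppe) holds, K gives O(rotate_keys).
With premise 12, O(rotate_keys ⊃ inspect_credential), the K-axiom yields O(inspect_credential).
Premise 1 is O(¬renew_specimen ⊃ ¬inspect_credential); contrapositively O(inspect_credential ⊃ renew_specimen). Since O(inspect_credential) holds, K gives O(renew_specimen).
Applying K to premise 6 (O(renew_specimen ⊃ file_transcript)) and O(renew_specimen) yields O(file_transcript).
The contrapositive of premise 10 (O(¬delete_memo ⊃ ¬file_transcript)) is O(file_transcript ⊃ delete_memo), and O(file_transcript) is already established, so O(delete_memo).
The contrapositive of premise 4 (O(inspect_contract ⊃ ¬delete_memo)) is O(delete_memo ⊃ ¬inspect_contract), and O(delete_memo) is already established, so O(¬inspect_contract).
Premises 2, 3, 7, 8, 11, 13 do not contribute to this derivation.
So O(¬inspect_contract) holds, i.e. F(inspect_contract). The claim follows.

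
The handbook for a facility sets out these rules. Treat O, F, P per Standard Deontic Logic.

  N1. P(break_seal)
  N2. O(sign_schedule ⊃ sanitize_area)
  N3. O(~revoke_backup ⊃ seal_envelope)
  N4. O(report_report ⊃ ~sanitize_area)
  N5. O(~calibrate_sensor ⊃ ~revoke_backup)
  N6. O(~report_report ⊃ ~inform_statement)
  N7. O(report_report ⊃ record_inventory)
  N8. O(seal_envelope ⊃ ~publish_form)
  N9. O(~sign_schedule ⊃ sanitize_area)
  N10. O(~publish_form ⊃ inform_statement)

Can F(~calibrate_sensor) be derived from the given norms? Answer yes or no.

Yes

Premises 9 and 2 cover both cases: O(~sign_schedule ⊃ sanitize_area) and O(sign_schedule ⊃ sanitize_area). Since ~sign_schedule ∨ sign_schedule is a tautology, O(sanitize_area) follows.
Premise 4 is O(report_report ⊃ ~sanitize_area); contrapositively O(sanitize_area ⊃ ~report_report). Since O(sanitize_area) holds, K gives O(~report_report).
Applying K to premise 6 (O(~report_report ⊃ ~inform_statement)) and O(~report_report) yields O(~inform_statement).
The contrapositive of premise 10 (O(~publish_form ⊃ inform_statement)) is O(~inform_statement ⊃ publish_form), and O(~inform_statement) is already established, so O(publish_form).
The contrapositive of premise 8 (O(seal_envelope ⊃ ~publish_form)) is O(publish_form ⊃ ~seal_envelope), and O(publish_form) is already established, so O(~seal_envelope).
The contrapositive of premise 3 (O(~revoke_backup ⊃ seal_envelope)) is O(~seal_envelope ⊃ revoke_backup), and O(~seal_envelope) is already established, so O(revoke_backup).
Premise 5 is O(~calibrate_sensor ⊃ ~revoke_backup); contrapositively O(revoke_backup ⊃ calibrate_sensor). Since O(revoke_backup) holds, K gives O(calibrate_sensor).
Premises 1, 7 do not contribute to this derivation.
So O(calibrate_sensor) holds, i.e. F(~calibrate_sensor). The claim follows.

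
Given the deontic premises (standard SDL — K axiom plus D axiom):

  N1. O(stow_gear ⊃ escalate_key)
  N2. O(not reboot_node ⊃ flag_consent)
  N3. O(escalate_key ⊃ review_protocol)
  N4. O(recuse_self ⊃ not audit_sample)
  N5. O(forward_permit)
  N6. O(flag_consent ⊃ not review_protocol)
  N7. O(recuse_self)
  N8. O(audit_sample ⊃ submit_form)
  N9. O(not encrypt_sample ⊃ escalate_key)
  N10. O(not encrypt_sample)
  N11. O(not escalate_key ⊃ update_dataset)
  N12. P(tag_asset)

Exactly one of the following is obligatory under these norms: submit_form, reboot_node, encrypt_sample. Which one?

reboot_node

Premise 10 gives O(not encrypt_sample).
From O(not encrypt_sample) and premise 9, O(not encrypt_sample ⊃ escalate_key), we obtain O(escalate_key).
From O(escalate_key) and premise 3, O(escalate_key ⊃ review_protocol), we obtain O(review_protocol).
Premise 6 is O(flag_consent ⊃ not review_protocol); contrapositively O(review_protocol ⊃ not flag_consent). Since O(review_protocol) holds, K gives O(not flag_consent).
Premise 2 is O(not reboot_node ⊃ flag_consent); contrapositively O(not flag_consent ⊃ reboot_node). Since O(not flag_consent) holds, K gives O(reboot_node).
So O(reboot_node) holds — reboot_node is obligatory. None of the other listed options is made obligatory by any chain of premises.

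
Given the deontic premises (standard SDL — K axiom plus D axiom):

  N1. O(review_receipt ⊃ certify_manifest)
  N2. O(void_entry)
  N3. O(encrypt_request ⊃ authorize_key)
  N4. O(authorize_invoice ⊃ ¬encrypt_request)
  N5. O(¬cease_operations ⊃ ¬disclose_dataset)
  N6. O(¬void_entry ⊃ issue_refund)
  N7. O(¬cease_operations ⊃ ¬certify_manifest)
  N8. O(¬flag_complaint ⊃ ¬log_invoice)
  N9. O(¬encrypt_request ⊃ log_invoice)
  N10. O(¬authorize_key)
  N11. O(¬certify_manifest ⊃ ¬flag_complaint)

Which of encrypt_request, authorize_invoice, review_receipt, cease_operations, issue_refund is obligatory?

cease_operations

Premise 10 gives O(¬authorize_key).
The contrapositive of premise 3 (O(encrypt_request ⊃ authorize_key)) is O(¬authorize_key ⊃ ¬encrypt_request), and O(¬authorize_key) is already established, so O(¬encrypt_request).
Applying K to premise 9 (O(¬encrypt_request ⊃ log_invoice)) and O(¬encrypt_request) yields O(log_invoice).
Premise 8, O(¬flag_complaint ⊃ ¬log_invoice), contraposes to O(log_invoice ⊃ flag_complaint); with O(log_invoice) we get O(flag_complaint).
Premise 11, O(¬certify_manifest ⊃ ¬flag_complaint), contraposes to O(flag_complaint ⊃ certify_manifest); with O(flag_complaint) we get O(certify_manifest).
Premise 7, O(¬cease_operations ⊃ ¬certify_manifest), contraposes to O(certify_manifest ⊃ cease_operations); with O(certify_manifest) we get O(cease_operations).
So O(cease_operations) holds — cease_operations is obligatory. None of the other listed options is made obligatory by any chain of premises.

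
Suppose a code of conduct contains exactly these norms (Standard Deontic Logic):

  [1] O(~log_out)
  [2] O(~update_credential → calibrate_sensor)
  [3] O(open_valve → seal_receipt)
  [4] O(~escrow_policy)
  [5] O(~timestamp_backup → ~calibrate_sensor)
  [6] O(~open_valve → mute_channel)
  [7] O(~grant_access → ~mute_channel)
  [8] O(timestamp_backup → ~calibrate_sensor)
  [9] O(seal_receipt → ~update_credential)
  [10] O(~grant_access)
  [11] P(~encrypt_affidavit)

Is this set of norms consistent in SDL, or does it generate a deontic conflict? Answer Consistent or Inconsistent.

By case analysis on timestamp_backup: premise 8 gives O(timestamp_backup → ~calibrate_sensor) and premise 5 gives O(~timestamp_backup → ~calibrate_sensor), so O(~calibrate_sensor) either way.
Premise 2 is O(~update_credential → calibrate_sensor); contrapositively O(~calibrate_sensor → update_credential). Since O(~calibrate_sensor) holds, K gives O(update_credential).
The contrapositive of premise 9 (O(seal_receipt → ~update_credential)) is O(update_credential → ~seal_receipt), and O(update_credential) is already established, so O(~seal_receipt).
Premise 3 is O(open_valve → seal_receipt); contrapositively O(~seal_receipt → ~open_valve). Since O(~seal_receipt) holds, K gives O(~open_valve).
Applying K to premise 6 (O(~open_valve → mute_channel)) and O(~open_valve) yields O(mute_channel).
Premise 7, O(~grant_access → ~mute_channel), contraposes to O(mute_channel → grant_access); with O(mute_channel) we get O(grant_access).
However, premise 10 gives O(~grant_access).
We now have both O(grant_access) and O(~grant_access) — grant_access is simultaneously obligatory and forbidden, violating the D-axiom.

Inconsistent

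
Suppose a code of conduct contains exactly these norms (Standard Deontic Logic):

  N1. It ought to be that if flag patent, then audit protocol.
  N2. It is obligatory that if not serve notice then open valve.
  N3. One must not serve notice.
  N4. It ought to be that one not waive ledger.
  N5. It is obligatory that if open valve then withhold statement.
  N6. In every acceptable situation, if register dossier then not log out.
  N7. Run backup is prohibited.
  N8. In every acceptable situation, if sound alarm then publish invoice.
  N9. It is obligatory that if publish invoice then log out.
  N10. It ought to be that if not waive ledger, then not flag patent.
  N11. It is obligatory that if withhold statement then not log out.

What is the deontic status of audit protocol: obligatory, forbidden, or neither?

Premise 1 is O(flag_patent → audit_protocol), but O(flag_patent) is not derivable from the premises, so it does not yield O(audit_protocol).
No premise or chain of K-axiom applications forces O(audit_protocol), and none forces O(¬audit_protocol). So audit_protocol is neither obligatory nor forbidden under these norms.

Neither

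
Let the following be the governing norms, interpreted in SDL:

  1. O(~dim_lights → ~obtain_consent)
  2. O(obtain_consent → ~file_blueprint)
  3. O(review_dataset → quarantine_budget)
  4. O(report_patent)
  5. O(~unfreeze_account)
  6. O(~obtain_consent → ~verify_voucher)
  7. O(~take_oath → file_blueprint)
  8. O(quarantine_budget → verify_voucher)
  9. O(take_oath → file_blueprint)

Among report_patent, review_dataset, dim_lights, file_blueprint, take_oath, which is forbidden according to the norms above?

Premises 7 and 9 cover both cases: O(~take_oath → file_blueprint) and O(take_oath → file_blueprint). Since ~take_oath ∨ take_oath is a tautology, O(file_blueprint) follows.
Premise 2, O(obtain_consent → ~file_blueprint), contraposes to O(file_blueprint → ~obtain_consent); with O(file_blueprint) we get O(~obtain_consent).
From O(~obtain_consent) and premise 6, O(~obtain_consent → ~verify_voucher), we obtain O(~verify_voucher).
The contrapositive of premise 8 (O(quarantine_budget → verify_voucher)) is O(~verify_voucher → ~quarantine_budget), and O(~verify_voucher) is already established, so O(~quarantine_budget).
Premise 3, O(review_dataset → quarantine_budget), contraposes to O(~quarantine_budget → ~review_dataset); with O(~quarantine_budget) we get O(~review_dataset).
So O(~review_dataset) holds, i.e. review_dataset is forbidden. None of the other listed options is forbidden under the premises.

review_dataset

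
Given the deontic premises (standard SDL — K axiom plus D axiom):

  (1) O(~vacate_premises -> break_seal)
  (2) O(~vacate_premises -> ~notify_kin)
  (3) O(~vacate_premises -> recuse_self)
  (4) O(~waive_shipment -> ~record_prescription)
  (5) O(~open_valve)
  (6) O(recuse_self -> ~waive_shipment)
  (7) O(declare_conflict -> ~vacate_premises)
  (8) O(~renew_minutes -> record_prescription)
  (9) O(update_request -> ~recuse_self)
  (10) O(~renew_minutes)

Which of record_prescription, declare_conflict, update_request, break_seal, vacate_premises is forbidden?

From premise 10 we have O(~renew_minutes).
With premise 8, O(~renew_minutes -> record_prescription), the K-axiom yields O(record_prescription).
The contrapositive of premise 4 (O(~waive_shipment -> ~record_prescription)) is O(record_prescription -> waive_shipment), and O(record_prescription) is already established, so O(waive_shipment).
Premise 6 is O(recuse_self -> ~waive_shipment); contrapositively O(waive_shipment -> ~recuse_self). Since O(waive_shipment) holds, K gives O(~recuse_self).
The contrapositive of premise 3 (O(~vacate_premises -> recuse_self)) is O(~recuse_self -> vacate_premises), and O(~recuse_self) is already established, so O(vacate_premises).
Premise 7 is O(declare_conflict -> ~vacate_premises); contrapositively O(vacate_premises -> ~declare_conflict). Since O(vacate_premises) holds, K gives O(~declare_conflict).
So O(~declare_conflict) holds, i.e. declare_conflict is forbidden. None of the other listed options is forbidden under the premises.

declare_conflict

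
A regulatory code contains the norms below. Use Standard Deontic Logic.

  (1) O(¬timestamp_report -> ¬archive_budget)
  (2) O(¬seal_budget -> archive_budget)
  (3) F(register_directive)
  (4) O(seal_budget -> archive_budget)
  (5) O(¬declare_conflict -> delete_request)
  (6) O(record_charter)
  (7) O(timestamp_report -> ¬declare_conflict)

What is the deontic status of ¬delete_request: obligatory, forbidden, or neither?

Forbidden

Premises 2 and 4 are O(¬seal_budget -> archive_budget) and O(seal_budget -> archive_budget); every ideal world satisfies ¬seal_budget or seal_budget, so in either case archive_budget holds — hence O(archive_budget).
Premise 1, O(¬timestamp_report -> ¬archive_budget), contraposes to O(archive_budget -> timestamp_report); with O(archive_budget) we get O(timestamp_report).
Premise 7 is O(timestamp_report -> ¬declare_conflict); since O(timestamp_report), deontic closure gives O(¬declare_conflict).
Premise 5 is O(¬declare_conflict -> delete_request); since O(¬declare_conflict), deontic closure gives O(delete_request).
Premises 3, 6 do not contribute to this derivation.
Thus O(delete_request), which is F(¬delete_request): ¬delete_request is forbidden.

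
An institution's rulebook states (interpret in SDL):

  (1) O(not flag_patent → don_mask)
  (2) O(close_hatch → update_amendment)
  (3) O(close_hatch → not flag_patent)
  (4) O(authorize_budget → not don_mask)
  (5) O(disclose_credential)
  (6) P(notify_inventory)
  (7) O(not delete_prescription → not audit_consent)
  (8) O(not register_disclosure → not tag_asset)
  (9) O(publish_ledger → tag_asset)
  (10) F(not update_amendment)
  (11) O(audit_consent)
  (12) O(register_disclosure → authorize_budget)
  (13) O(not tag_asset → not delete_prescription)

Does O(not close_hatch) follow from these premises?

Yes

From premise 11 we have O(audit_consent).
Premise 7, O(not delete_prescription → not audit_consent), contraposes to O(audit_consent → delete_prescription); with O(audit_consent) we get O(delete_prescription).
The contrapositive of premise 13 (O(not tag_asset → not delete_prescription)) is O(delete_prescription → tag_asset), and O(delete_prescription) is already established, so O(tag_asset).
The contrapositive of premise 8 (O(not register_disclosure → not tag_asset)) is O(tag_asset → register_disclosure), and O(tag_asset) is already established, so O(register_disclosure).
From O(register_disclosure) and premise 12, O(register_disclosure → authorize_budget), we obtain O(authorize_budget).
With premise 4, O(authorize_budget → not don_mask), the K-axiom yields O(not don_mask).
Premise 1 is O(not flag_patent → don_mask); contrapositively O(not don_mask → flag_patent). Since O(not don_mask) holds, K gives O(flag_patent).
Premise 3, O(close_hatch → not flag_patent), contraposes to O(flag_patent → not close_hatch); with O(flag_patent) we get O(not close_hatch).
Premises 2, 5, 6, 9, 10 do not contribute to this derivation.
So O(not close_hatch) follows.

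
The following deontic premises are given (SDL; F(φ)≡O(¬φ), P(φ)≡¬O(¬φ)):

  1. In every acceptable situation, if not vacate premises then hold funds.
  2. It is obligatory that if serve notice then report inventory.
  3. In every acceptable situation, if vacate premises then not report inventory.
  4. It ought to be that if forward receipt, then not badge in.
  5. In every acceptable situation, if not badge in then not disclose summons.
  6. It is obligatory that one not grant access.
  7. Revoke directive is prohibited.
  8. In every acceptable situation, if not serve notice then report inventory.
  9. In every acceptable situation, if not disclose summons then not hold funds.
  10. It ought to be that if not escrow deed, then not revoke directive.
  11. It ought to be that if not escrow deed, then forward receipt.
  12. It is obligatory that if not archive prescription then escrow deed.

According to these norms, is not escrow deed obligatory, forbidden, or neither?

Premises 8 and 2 are O(¬serve_notice → report_inventory) and O(serve_notice → report_inventory); every ideal world satisfies ¬serve_notice or serve_notice, so in either case report_inventory holds — hence O(report_inventory).
Premise 3 is O(vacate_premises → ¬report_inventory); contrapositively O(report_inventory → ¬vacate_premises). Since O(report_inventory) holds, K gives O(¬vacate_premises).
Premise 1 is O(¬vacate_premises → hold_funds); since O(¬vacate_premises), deontic closure gives O(hold_funds).
Premise 9 is O(¬disclose_summons → ¬hold_funds); contrapositively O(hold_funds → disclose_summons). Since O(hold_funds) holds, K gives O(disclose_summons).
Premise 5, O(¬badge_in → ¬disclose_summons), contraposes to O(disclose_summons → badge_in); with O(disclose_summons) we get O(badge_in).
Premise 4, O(forward_receipt → ¬badge_in), contraposes to O(badge_in → ¬forward_receipt); with O(badge_in) we get O(¬forward_receipt).
Premise 11, O(¬escrow_deed → forward_receipt), contraposes to O(¬forward_receipt → escrow_deed); with O(¬forward_receipt) we get O(escrow_deed).
Premises 6, 7, 10, 12 do not contribute to this derivation.
Thus O(escrow_deed), which is F(¬escrow_deed): ¬escrow_deed is forbidden.

Forbidden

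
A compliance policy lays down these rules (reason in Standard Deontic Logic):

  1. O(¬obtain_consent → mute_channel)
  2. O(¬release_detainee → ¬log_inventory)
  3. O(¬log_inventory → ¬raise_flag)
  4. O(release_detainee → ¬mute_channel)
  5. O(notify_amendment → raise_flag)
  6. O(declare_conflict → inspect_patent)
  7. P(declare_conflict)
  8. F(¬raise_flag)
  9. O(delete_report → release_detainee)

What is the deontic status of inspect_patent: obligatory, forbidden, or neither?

Neither

Premise 6 is O(declare_conflict → inspect_patent), but O(declare_conflict) is not derivable from the premises (the permission P(declare_conflict) asserts only ¬O(¬declare_conflict), not O(declare_conflict)), so it does not yield O(inspect_patent).
No premise or chain of K-axiom applications forces O(inspect_patent), and none forces O(¬inspect_patent). So inspect_patent is neither obligatory nor forbidden under these norms.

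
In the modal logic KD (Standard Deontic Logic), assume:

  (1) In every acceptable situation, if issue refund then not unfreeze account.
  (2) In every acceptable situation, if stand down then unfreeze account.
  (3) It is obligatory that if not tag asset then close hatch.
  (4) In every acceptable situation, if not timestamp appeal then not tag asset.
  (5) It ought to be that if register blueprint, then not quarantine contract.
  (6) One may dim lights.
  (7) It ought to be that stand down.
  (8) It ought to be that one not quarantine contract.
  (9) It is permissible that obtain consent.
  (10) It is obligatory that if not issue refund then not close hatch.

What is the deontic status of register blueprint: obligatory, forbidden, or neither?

Premise 5 is O(register_blueprint → ¬quarantine_contract); even if O(¬quarantine_contract) held, inferring O(register_blueprint) would be affirming the consequent — invalid.
No premise or chain of K-axiom applications forces O(register_blueprint), and none forces O(¬register_blueprint). So register_blueprint is neither obligatory nor forbidden under these norms.

Neither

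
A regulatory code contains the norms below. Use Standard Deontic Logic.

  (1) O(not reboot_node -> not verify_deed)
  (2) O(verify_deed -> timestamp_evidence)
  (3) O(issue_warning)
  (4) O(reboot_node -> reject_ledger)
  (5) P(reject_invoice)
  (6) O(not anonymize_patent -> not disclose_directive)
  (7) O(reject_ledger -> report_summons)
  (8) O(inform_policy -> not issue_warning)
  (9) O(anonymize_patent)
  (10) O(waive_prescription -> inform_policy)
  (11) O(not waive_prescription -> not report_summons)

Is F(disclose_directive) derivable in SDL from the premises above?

Premise 6 is O(not anonymize_patent -> not disclose_directive), but O(not anonymize_patent) is not derivable from the premises, so it does not yield O(not disclose_directive).
No other premise forces O(not disclose_directive). An ideal world satisfying every premise can still have disclose_directive true, so F(disclose_directive) is not derivable.

No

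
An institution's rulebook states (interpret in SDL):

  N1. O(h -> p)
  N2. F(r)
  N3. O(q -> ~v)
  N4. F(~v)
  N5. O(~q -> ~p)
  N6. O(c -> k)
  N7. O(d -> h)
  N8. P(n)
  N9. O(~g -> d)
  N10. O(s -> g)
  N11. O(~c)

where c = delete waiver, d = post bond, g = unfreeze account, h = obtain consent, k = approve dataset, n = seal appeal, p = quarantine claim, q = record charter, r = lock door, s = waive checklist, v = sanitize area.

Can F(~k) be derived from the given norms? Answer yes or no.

Premise 6 is O(c -> k), but O(c) is not derivable from the premises, so it does not yield O(k).
No other premise forces O(k). An ideal world satisfying every premise can still have ~k true, so F(~k) is not derivable.

No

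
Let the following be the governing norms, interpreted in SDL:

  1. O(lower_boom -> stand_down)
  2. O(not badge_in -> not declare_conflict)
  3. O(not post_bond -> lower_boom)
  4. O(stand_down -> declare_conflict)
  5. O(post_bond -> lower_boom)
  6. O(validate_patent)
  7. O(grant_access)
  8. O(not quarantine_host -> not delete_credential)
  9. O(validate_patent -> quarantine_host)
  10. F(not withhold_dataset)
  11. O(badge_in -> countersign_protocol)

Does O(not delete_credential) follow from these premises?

Premise 8 is O(not quarantine_host -> not delete_credential), but O(not quarantine_host) is not derivable from the premises, so it does not yield O(not delete_credential).
No other premise forces O(not delete_credential). An ideal world satisfying every premise can still have not delete_credential false, so O(not delete_credential) is not derivable.

No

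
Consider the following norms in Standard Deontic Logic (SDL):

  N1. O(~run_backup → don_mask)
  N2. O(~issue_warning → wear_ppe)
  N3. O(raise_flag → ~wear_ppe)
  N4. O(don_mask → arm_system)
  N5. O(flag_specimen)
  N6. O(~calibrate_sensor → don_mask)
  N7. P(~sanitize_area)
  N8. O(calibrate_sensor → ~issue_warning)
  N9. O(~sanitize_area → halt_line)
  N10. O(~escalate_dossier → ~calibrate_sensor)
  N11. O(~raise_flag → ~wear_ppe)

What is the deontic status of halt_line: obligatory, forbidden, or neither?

Neither

Premise 9 is O(~sanitize_area → halt_line), but O(~sanitize_area) is not derivable from the premises (the permission P(~sanitize_area) asserts only ~O(sanitize_area), not O(~sanitize_area)), so it does not yield O(halt_line).
No premise or chain of K-axiom applications forces O(halt_line), and none forces O(~halt_line). So halt_line is neither obligatory nor forbidden under these norms.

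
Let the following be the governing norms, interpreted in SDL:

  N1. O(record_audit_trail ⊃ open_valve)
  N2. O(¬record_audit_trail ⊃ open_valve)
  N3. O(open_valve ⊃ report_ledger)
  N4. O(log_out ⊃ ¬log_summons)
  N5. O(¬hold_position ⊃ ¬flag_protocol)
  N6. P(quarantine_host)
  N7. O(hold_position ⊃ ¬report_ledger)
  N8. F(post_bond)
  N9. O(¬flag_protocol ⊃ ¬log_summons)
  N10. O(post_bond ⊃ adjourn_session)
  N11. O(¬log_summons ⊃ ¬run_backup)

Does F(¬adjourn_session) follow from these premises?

No

Premise 10 is O(post_bond ⊃ adjourn_session), but O(post_bond) is not derivable from the premises, so it does not yield O(adjourn_session).
No other premise forces O(adjourn_session). An ideal world satisfying every premise can still have ¬adjourn_session true, so F(¬adjourn_session) is not derivable.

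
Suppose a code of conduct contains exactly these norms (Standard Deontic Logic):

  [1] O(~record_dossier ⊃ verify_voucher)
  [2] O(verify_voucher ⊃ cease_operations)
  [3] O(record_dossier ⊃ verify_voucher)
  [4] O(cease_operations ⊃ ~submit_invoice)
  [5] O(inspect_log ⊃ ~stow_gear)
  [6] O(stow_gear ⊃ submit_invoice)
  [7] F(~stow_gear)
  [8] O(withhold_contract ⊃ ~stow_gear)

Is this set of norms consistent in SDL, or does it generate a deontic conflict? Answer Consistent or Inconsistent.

By case analysis on record_dossier: premise 3 gives O(record_dossier ⊃ verify_voucher) and premise 1 gives O(~record_dossier ⊃ verify_voucher), so O(verify_voucher) either way.
From O(verify_voucher) and premise 2, O(verify_voucher ⊃ cease_operations), we obtain O(cease_operations).
From O(cease_operations) and premise 4, O(cease_operations ⊃ ~submit_invoice), we obtain O(~submit_invoice).
Premise 6 is O(stow_gear ⊃ submit_invoice); contrapositively O(~submit_invoice ⊃ ~stow_gear). Since O(~submit_invoice) holds, K gives O(~stow_gear).
Yet premise 7 is F(~stow_gear), i.e. O(stow_gear).
We now have both O(~stow_gear) and O(stow_gear) — stow_gear is simultaneously obligatory and forbidden, violating the D-axiom.

Inconsistent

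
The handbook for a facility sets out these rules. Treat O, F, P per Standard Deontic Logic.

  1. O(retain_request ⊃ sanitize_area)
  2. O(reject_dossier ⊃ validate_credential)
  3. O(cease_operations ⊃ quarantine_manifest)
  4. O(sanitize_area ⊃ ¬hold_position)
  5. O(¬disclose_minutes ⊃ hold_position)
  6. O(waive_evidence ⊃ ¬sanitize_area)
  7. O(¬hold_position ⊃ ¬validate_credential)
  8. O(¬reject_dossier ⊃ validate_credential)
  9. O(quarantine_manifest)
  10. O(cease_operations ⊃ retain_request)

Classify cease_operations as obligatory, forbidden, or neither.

Forbidden

Premises 8 and 2 are O(¬reject_dossier ⊃ validate_credential) and O(reject_dossier ⊃ validate_credential); every ideal world satisfies ¬reject_dossier or reject_dossier, so in either case validate_credential holds — hence O(validate_credential).
The contrapositive of premise 7 (O(¬hold_position ⊃ ¬validate_credential)) is O(validate_credential ⊃ hold_position), and O(validate_credential) is already established, so O(hold_position).
Premise 4, O(sanitize_area ⊃ ¬hold_position), contraposes to O(hold_position ⊃ ¬sanitize_area); with O(hold_position) we get O(¬sanitize_area).
The contrapositive of premise 1 (O(retain_request ⊃ sanitize_area)) is O(¬sanitize_area ⊃ ¬retain_request), and O(¬sanitize_area) is already established, so O(¬retain_request).
Premise 10 is O(cease_operations ⊃ retain_request); contrapositively O(¬retain_request ⊃ ¬cease_operations). Since O(¬retain_request) holds, K gives O(¬cease_operations).
Premises 3, 5, 6, 9 do not contribute to this derivation.
Thus O(¬cease_operations), which is F(cease_operations): cease_operations is forbidden.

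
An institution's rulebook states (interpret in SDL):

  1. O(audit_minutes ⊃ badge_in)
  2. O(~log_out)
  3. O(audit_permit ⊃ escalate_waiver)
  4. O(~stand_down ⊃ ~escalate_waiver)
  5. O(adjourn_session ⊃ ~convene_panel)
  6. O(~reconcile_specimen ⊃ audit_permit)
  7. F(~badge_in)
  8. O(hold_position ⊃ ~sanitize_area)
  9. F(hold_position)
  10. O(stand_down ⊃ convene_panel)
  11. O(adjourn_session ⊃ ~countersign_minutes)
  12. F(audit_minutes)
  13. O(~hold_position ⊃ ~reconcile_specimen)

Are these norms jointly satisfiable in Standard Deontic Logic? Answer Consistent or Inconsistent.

Consistent

Premise 1 is O(audit_minutes ⊃ badge_in); even if O(badge_in) held, inferring O(audit_minutes) would be affirming the consequent — invalid.
So O(audit_minutes) is not derivable, and the apparent clash with O(~audit_minutes) does not arise.
A world satisfying every obligation exists (e.g. adjourn_session=false, audit_minutes=false, audit_permit=true, badge_in=true, convene_panel=true, countersign_minutes=false, escalate_waiver=true, hold_position=false, log_out=false, reconcile_specimen=false, sanitize_area=false, stand_down=true); no atom is both obligatory and forbidden, so the set is consistent.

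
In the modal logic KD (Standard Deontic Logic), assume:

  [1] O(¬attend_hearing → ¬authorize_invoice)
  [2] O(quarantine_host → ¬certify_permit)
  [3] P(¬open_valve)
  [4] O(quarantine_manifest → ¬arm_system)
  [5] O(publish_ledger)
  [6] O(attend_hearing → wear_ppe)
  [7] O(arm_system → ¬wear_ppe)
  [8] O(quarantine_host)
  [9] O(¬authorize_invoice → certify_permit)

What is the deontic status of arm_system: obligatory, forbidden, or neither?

Forbidden

From premise 8 we have O(quarantine_host).
From O(quarantine_host) and premise 2, O(quarantine_host → ¬certify_permit), we obtain O(¬certify_permit).
Premise 9 is O(¬authorize_invoice → certify_permit); contrapositively O(¬certify_permit → authorize_invoice). Since O(¬certify_permit) holds, K gives O(authorize_invoice).
Premise 1, O(¬attend_hearing → ¬authorize_invoice), contraposes to O(authorize_invoice → attend_hearing); with O(authorize_invoice) we get O(attend_hearing).
Applying K to premise 6 (O(attend_hearing → wear_ppe)) and O(attend_hearing) yields O(wear_ppe).
Premise 7, O(arm_system → ¬wear_ppe), contraposes to O(wear_ppe → ¬arm_system); with O(wear_ppe) we get O(¬arm_system).
Premises 3, 4, 5 do not contribute to this derivation.
Thus O(¬arm_system), which is F(arm_system): arm_system is forbidden.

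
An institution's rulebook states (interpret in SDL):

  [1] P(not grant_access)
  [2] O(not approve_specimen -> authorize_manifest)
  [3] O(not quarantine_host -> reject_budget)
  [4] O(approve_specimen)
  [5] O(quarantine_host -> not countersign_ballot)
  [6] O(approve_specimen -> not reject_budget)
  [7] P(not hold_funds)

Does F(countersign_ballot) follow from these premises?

Premise 4 states O(approve_specimen) outright.
Applying K to premise 6 (O(approve_specimen -> not reject_budget)) and O(approve_specimen) yields O(not reject_budget).
The contrapositive of premise 3 (O(not quarantine_host -> reject_budget)) is O(not reject_budget -> quarantine_host), and O(not reject_budget) is already established, so O(quarantine_host).
With premise 5, O(quarantine_host -> not countersign_ballot), the K-axiom yields O(not countersign_ballot).
Premises 1, 2, 7 do not contribute to this derivation.
So O(not countersign_ballot) holds, i.e. F(countersign_ballot). The claim follows.

Yes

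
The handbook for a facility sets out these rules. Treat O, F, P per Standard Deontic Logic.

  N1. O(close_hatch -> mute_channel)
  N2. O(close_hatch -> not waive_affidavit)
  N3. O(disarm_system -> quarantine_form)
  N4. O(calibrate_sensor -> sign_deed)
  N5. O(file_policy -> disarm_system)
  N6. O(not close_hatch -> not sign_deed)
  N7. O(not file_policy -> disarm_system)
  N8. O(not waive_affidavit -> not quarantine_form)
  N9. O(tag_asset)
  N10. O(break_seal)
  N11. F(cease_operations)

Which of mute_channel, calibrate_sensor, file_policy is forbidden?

calibrate_sensor

By case analysis on not file_policy: premise 7 gives O(not file_policy -> disarm_system) and premise 5 gives O(file_policy -> disarm_system), so O(disarm_system) either way.
With premise 3, O(disarm_system -> quarantine_form), the K-axiom yields O(quarantine_form).
Premise 8, O(not waive_affidavit -> not quarantine_form), contraposes to O(quarantine_form -> waive_affidavit); with O(quarantine_form) we get O(waive_affidavit).
Premise 2 is O(close_hatch -> not waive_affidavit); contrapositively O(waive_affidavit -> not close_hatch). Since O(waive_affidavit) holds, K gives O(not close_hatch).
Applying K to premise 6 (O(not close_hatch -> not sign_deed)) and O(not close_hatch) yields O(not sign_deed).
The contrapositive of premise 4 (O(calibrate_sensor -> sign_deed)) is O(not sign_deed -> not calibrate_sensor), and O(not sign_deed) is already established, so O(not calibrate_sensor).
So O(not calibrate_sensor) holds, i.e. calibrate_sensor is forbidden. None of the other listed options is forbidden under the premises.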